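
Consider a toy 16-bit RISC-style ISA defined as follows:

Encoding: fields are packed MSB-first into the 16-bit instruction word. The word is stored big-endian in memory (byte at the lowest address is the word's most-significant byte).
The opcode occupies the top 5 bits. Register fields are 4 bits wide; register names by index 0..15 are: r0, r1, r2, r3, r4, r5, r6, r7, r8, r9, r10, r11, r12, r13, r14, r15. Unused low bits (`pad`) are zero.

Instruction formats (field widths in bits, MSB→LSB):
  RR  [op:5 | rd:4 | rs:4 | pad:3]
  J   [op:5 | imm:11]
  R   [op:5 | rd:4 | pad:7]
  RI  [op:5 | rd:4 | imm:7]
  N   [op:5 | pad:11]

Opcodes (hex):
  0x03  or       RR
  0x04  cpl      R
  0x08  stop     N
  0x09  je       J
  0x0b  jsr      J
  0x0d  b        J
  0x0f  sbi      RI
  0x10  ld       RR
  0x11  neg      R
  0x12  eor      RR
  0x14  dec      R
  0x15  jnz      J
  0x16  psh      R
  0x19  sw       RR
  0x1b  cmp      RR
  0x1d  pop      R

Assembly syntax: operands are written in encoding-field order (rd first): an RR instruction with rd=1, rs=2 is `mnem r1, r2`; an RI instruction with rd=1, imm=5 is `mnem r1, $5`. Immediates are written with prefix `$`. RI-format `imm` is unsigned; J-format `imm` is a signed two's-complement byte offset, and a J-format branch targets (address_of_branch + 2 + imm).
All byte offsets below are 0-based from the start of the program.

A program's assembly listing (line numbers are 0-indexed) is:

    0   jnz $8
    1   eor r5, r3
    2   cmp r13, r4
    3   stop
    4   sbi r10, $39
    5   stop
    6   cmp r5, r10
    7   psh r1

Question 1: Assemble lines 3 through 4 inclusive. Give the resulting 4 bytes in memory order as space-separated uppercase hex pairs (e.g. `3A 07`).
3. stop fields op=0x8:5|pad=0:11 → word 4000h → 40 00
4. sbi fields op=0xf:5|rd=10:4|imm=39:7 → word 7d27h → 7d 27

40 00 7D 27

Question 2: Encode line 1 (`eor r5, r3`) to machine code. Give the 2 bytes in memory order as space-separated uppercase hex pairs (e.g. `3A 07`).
92 98

line 1 (eor): pack op=0x12:5|rd=5:4|rs=3:4|pad=0:3 = 0x9298; big→ 92 98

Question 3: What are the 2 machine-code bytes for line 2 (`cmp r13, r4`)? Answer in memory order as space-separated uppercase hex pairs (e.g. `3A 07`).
DE A0

line 2 (cmp): pack op=0x1b:5|rd=13:4|rs=4:4|pad=0:3 = 0xdea0; big→ de a0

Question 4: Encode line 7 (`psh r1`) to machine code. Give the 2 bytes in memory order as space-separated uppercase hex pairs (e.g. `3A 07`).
B0 80

line 7 (psh): pack op=0x16:5|rd=1:4|pad=0:7 = 0xb080; big→ b0 80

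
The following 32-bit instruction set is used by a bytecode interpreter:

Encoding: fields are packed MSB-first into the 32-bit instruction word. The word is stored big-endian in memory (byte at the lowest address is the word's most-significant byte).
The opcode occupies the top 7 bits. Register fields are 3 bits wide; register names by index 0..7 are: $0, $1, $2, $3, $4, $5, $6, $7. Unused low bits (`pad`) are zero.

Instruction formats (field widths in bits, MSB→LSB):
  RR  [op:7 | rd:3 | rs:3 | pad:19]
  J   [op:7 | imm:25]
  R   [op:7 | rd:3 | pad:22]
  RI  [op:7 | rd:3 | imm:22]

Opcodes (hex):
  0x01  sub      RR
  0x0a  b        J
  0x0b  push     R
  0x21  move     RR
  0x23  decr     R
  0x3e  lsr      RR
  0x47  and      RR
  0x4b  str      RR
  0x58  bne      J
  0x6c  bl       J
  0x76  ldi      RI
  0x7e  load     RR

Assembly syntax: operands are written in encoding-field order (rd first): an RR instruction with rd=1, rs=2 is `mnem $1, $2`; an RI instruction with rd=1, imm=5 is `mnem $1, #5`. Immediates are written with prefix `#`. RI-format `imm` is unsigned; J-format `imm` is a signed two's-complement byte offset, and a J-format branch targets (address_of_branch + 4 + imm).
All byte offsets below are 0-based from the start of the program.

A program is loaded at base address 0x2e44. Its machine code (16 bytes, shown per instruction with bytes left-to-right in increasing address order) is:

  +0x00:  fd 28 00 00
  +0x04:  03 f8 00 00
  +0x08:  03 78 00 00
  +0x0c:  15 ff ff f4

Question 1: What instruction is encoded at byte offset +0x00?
off 0x00: read fd 28 00 00 as big → 0xfd280000
  opcode bits[31:25]=0x7e: load/RR
  rd: (w>>22)&0x7=0x4 → $4
  rs: (w>>19)&0x7=0x5 → $5

load $4, $5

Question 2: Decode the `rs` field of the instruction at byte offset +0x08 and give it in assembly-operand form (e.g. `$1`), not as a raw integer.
+0x08: 03 78 00 00 ⇒ word 0x03780000 (big)
  top 7b → 0x1 → sub [RR]
  [24:22] rd=5 = $5
  [21:19] rs=7 = $7

$7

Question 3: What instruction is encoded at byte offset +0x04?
off 0x04: read 03 f8 00 00 as big → 0x03f80000
  opcode bits[31:25]=0x1: sub/RR
  rd: (w>>22)&0x7=0x7 → $7
  rs: (w>>19)&0x7=0x7 → $7

sub $7, $7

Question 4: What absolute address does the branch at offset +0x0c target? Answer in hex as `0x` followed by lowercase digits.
0x2e48

+0x0c: 15 ff ff f4 ⇒ word 0x15fffff4 (big)
  top 7b → 0xa → b [J]
  [24:0] imm=33554420 (s25→-12) = #-12
  target = base 0x2e44 + off 0x0c + 4 + imm -12 = 0x2e48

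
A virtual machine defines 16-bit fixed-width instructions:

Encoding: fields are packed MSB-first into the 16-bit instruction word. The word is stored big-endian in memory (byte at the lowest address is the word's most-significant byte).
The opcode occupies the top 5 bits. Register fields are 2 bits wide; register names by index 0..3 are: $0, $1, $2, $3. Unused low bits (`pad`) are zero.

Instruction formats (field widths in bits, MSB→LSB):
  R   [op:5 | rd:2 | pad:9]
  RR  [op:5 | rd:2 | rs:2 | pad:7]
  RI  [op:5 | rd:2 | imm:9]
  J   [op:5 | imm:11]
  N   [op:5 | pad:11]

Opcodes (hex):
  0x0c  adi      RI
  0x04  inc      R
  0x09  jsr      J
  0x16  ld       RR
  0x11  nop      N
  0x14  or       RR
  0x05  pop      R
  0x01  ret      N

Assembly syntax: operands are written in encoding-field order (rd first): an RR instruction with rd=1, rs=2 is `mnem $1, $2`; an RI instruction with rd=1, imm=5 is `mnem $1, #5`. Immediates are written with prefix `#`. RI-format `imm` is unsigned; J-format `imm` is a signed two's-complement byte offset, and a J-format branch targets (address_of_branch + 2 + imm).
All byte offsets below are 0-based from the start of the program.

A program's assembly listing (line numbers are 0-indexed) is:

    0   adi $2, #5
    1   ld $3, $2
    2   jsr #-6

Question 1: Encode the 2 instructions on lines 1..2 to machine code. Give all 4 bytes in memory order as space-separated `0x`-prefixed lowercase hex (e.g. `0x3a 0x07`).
0xb7 0x00 0x4f 0xfa

L1: ld op=0x16:5|rd=3:2|rs=2:2|pad=0:7 ⇒ 0xb700 ⇒ big b7 00
L2: jsr op=0x9:5|imm=-6:11 ⇒ 0x4ffa ⇒ big 4f fa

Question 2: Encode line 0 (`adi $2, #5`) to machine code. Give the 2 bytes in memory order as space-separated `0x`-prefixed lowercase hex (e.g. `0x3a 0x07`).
L0: adi op=0xc:5|rd=2:2|imm=5:9 ⇒ 0x6405 ⇒ big 64 05

0x64 0x05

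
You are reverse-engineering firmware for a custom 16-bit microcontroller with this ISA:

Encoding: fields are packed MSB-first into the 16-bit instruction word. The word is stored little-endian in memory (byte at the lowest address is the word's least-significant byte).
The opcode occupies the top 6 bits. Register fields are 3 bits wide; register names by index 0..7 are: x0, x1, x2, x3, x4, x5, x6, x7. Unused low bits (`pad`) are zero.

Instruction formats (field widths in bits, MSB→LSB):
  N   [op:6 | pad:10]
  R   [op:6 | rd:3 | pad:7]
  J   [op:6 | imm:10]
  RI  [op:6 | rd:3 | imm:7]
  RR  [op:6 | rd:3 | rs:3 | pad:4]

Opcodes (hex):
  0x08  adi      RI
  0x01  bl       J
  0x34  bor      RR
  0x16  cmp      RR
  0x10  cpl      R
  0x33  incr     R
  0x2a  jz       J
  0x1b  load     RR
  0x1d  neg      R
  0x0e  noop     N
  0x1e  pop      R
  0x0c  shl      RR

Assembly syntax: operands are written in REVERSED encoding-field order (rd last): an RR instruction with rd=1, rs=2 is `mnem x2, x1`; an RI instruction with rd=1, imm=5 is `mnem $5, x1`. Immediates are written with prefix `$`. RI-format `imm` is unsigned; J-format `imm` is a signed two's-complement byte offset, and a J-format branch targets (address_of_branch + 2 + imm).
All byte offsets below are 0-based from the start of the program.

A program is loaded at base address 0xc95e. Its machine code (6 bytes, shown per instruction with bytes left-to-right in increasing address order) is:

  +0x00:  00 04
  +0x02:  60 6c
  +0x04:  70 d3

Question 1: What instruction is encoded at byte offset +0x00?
[00] 00 04 → 0x0400
  op=0x0400>>10=0x1 ⇒ bl (J)
  imm@[9:0]=0x0 ⇒ $0

bl $0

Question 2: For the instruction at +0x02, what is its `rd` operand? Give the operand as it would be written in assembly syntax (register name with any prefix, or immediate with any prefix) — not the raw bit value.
x0

+0x02: 60 6c ⇒ word 0x6c60 (little)
  top 6b → 0x1b → load [RR]
  rd@[9:7]=0x0 ⇒ x0
  rs@[6:4]=0x6 ⇒ x6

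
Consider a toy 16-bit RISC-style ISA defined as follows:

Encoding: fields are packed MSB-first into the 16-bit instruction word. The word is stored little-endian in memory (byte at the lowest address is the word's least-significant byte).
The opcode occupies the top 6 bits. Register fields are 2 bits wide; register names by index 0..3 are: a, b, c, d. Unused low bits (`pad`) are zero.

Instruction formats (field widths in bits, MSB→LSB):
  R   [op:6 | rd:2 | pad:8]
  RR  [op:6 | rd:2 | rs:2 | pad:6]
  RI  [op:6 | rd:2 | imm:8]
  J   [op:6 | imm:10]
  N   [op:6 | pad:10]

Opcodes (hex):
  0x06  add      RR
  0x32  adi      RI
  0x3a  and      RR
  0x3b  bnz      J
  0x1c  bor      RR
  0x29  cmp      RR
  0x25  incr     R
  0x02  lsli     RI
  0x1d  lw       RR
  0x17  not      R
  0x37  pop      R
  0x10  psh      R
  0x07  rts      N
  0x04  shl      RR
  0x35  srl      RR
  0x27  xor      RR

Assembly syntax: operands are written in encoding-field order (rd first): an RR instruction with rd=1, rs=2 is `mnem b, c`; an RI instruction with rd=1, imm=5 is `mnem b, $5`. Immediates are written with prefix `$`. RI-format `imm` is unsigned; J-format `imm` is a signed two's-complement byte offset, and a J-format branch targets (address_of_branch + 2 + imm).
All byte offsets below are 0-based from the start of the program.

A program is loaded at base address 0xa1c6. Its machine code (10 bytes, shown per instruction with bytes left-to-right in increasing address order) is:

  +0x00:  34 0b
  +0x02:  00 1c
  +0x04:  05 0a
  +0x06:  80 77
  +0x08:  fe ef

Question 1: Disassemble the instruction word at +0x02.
rts

@+02  little-endian(00 1c) = 0x1c00
  top 6b → 0x7 → rts [N]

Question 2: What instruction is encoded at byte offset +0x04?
lsli c, $5

@+04  little-endian(05 0a) = 0x0a05
  top 6b → 0x2 → lsli [RI]
  rd@[9:8]=0x2 ⇒ c
  imm@[7:0]=0x5 ⇒ $5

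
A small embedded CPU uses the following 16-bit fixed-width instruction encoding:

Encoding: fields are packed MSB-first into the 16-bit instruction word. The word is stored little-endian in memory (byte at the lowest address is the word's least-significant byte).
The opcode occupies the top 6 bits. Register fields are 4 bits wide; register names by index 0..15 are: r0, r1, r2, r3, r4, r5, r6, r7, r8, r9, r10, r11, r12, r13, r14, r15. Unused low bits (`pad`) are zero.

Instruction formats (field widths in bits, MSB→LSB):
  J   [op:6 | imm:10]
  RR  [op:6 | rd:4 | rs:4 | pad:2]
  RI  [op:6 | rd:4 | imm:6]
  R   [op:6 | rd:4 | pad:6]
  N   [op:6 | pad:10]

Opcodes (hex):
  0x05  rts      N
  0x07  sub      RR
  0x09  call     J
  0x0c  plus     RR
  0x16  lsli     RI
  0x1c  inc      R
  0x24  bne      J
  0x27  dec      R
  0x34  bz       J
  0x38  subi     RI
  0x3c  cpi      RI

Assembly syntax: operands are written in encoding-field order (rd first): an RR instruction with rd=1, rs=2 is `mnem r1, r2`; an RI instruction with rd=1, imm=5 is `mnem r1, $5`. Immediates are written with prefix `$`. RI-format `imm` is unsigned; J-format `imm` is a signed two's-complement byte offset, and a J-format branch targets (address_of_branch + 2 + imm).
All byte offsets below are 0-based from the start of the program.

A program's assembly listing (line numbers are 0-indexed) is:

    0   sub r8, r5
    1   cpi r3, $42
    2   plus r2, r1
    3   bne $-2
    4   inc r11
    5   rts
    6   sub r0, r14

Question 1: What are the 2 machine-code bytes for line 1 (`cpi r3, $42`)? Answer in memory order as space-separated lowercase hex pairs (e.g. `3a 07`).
1. cpi fields op=0x3c:6|rd=3:4|imm=42:6 → word f0eah → ea f0

ea f0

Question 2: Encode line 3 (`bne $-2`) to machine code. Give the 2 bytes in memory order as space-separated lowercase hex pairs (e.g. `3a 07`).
fe 93

L3: bne op=0x24:6|imm=-2:10 ⇒ 0x93fe ⇒ little fe 93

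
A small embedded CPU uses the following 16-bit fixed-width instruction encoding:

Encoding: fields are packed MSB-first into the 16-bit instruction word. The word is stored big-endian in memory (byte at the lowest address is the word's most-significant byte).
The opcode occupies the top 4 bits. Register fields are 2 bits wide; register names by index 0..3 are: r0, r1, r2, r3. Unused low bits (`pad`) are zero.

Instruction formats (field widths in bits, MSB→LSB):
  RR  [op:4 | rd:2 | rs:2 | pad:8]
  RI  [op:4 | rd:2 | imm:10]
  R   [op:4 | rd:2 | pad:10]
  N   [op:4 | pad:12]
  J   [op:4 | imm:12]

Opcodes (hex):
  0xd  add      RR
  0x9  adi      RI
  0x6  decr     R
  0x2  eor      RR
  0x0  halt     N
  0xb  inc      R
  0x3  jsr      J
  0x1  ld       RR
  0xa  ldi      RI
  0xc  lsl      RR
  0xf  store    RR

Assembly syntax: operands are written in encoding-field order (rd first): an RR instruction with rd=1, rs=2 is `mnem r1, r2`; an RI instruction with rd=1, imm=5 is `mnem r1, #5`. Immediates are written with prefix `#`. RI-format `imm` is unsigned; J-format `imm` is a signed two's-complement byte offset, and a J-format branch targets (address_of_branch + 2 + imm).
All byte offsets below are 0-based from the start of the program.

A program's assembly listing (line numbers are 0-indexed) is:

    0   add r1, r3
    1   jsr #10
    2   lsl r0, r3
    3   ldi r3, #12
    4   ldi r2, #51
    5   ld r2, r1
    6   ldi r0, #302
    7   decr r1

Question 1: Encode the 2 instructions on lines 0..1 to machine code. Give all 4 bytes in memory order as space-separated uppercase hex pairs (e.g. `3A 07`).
line 0 (add): pack op=0xd:4|rd=1:2|rs=3:2|pad=0:8 = 0xd700; big→ d7 00
line 1 (jsr): pack op=0x3:4|imm=10:12 = 0x300a; big→ 30 0a

D7 00 30 0A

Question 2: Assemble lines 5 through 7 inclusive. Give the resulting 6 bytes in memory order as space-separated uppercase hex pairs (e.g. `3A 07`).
line 5 (ld): pack op=0x1:4|rd=2:2|rs=1:2|pad=0:8 = 0x1900; big→ 19 00
line 6 (ldi): pack op=0xa:4|rd=0:2|imm=302:10 = 0xa12e; big→ a1 2e
line 7 (decr): pack op=0x6:4|rd=1:2|pad=0:10 = 0x6400; big→ 64 00

19 00 A1 2E 64 00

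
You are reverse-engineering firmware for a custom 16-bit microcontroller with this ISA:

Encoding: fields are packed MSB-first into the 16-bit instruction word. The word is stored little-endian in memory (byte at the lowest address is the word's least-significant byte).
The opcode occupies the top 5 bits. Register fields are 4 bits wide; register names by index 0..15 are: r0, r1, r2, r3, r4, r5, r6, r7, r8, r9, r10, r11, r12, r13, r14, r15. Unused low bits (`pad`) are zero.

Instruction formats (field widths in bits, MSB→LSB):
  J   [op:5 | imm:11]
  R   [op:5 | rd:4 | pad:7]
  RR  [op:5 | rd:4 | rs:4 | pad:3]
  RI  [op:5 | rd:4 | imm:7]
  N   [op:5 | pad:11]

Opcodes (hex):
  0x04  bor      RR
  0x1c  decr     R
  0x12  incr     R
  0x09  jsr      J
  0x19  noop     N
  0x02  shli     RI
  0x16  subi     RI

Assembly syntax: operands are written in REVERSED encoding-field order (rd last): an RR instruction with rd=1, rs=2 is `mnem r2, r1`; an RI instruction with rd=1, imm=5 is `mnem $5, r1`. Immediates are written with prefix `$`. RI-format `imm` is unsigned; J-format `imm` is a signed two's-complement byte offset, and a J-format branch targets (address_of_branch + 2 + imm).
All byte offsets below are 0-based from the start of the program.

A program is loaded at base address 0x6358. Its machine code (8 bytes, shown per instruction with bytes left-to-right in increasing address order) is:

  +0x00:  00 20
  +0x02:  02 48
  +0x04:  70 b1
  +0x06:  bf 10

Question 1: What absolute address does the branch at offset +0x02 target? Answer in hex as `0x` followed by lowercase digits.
off 0x02: read 02 48 as little → 0x4802
  opcode bits[15:11]=0x9: jsr/J
  [10:0] imm=2 = $2
  target = base 0x6358 + off 0x02 + 2 + imm 2 = 0x635e

0x635e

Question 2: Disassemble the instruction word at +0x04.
subi $112, r2

[04] 70 b1 → 0xb170
  top 5b → 0x16 → subi [RI]
  [10:7] rd=2 = r2
  [6:0] imm=112 = $112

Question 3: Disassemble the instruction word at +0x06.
+0x06: bf 10 ⇒ word 0x10bf (little)
  top 5b → 0x2 → shli [RI]
  rd: (w>>7)&0xf=0x1 → r1
  imm: (w>>0)&0x7f=0x3f → $63

shli $63, r1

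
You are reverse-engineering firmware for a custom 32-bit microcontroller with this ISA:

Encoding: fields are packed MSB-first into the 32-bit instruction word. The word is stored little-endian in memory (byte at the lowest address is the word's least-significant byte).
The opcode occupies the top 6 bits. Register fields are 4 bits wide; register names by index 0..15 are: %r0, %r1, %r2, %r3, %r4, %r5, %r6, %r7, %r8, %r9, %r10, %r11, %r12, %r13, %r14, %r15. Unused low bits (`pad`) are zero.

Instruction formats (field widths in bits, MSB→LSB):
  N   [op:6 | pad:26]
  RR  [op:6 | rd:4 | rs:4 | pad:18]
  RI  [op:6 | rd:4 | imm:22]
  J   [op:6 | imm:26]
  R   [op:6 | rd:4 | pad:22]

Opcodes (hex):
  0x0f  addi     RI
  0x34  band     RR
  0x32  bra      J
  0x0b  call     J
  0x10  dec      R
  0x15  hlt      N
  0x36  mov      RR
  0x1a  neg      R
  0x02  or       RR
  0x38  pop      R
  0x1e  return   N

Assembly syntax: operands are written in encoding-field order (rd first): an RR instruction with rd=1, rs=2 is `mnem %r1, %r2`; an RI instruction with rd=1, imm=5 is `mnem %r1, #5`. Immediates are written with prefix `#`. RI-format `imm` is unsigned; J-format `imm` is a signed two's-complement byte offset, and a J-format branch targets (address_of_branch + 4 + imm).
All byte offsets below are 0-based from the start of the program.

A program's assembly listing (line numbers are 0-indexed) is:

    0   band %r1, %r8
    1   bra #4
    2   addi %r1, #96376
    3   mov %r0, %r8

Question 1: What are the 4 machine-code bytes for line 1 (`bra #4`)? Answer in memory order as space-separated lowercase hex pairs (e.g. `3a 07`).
04 00 00 c8

1. bra fields op=0x32:6|imm=4:26 → word c8000004h → 04 00 00 c8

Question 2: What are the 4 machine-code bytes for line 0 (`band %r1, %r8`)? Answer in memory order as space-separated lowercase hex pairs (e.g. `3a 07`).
00 00 60 d0

L0: band op=0x34:6|rd=1:4|rs=8:4|pad=0:18 ⇒ 0xd0600000 ⇒ little 00 00 60 d0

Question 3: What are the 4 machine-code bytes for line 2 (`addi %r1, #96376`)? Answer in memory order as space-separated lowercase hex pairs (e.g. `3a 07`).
line 2 (addi): pack op=0xf:6|rd=1:4|imm=96376:22 = 0x3c417878; little→ 78 78 41 3c

78 78 41 3c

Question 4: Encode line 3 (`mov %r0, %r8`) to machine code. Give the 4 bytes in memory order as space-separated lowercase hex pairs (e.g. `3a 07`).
L3: mov op=0x36:6|rd=0:4|rs=8:4|pad=0:18 ⇒ 0xd8200000 ⇒ little 00 00 20 d8

00 00 20 d8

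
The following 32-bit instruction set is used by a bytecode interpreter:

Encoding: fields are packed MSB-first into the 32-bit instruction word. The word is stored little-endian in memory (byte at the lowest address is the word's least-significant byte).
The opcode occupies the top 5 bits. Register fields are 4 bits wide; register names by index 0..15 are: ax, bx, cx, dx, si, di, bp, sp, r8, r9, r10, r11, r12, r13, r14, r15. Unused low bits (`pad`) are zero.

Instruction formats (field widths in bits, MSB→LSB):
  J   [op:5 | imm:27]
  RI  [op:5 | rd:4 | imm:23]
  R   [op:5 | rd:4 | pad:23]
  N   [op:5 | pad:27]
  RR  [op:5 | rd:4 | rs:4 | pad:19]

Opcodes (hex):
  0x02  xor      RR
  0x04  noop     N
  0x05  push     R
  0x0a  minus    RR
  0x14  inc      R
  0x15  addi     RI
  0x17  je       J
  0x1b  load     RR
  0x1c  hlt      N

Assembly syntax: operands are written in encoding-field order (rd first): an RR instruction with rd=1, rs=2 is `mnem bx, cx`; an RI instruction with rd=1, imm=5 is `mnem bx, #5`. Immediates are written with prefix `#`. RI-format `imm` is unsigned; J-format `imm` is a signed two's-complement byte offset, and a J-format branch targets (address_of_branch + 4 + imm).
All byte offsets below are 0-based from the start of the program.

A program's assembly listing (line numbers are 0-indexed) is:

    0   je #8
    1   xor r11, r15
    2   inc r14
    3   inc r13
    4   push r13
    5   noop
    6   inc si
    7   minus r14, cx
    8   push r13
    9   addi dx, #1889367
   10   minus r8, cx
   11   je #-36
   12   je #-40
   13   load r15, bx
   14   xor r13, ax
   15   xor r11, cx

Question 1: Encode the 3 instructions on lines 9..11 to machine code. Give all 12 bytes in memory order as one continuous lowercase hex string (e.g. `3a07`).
9. addi fields op=0x15:5|rd=3:4|imm=1889367:23 → word a99cd457h → 57 d4 9c a9
10. minus fields op=0xa:5|rd=8:4|rs=2:4|pad=0:19 → word 54100000h → 00 00 10 54
11. je fields op=0x17:5|imm=-36:27 → word bfffffdch → dc ff ff bf

57d49ca900001054dcffffbf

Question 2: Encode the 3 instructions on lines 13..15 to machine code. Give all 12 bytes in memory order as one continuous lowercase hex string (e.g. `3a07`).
000088df0000801600009015

13. load fields op=0x1b:5|rd=15:4|rs=1:4|pad=0:19 → word df880000h → 00 00 88 df
14. xor fields op=0x2:5|rd=13:4|rs=0:4|pad=0:19 → word 16800000h → 00 00 80 16
15. xor fields op=0x2:5|rd=11:4|rs=2:4|pad=0:19 → word 15900000h → 00 00 90 15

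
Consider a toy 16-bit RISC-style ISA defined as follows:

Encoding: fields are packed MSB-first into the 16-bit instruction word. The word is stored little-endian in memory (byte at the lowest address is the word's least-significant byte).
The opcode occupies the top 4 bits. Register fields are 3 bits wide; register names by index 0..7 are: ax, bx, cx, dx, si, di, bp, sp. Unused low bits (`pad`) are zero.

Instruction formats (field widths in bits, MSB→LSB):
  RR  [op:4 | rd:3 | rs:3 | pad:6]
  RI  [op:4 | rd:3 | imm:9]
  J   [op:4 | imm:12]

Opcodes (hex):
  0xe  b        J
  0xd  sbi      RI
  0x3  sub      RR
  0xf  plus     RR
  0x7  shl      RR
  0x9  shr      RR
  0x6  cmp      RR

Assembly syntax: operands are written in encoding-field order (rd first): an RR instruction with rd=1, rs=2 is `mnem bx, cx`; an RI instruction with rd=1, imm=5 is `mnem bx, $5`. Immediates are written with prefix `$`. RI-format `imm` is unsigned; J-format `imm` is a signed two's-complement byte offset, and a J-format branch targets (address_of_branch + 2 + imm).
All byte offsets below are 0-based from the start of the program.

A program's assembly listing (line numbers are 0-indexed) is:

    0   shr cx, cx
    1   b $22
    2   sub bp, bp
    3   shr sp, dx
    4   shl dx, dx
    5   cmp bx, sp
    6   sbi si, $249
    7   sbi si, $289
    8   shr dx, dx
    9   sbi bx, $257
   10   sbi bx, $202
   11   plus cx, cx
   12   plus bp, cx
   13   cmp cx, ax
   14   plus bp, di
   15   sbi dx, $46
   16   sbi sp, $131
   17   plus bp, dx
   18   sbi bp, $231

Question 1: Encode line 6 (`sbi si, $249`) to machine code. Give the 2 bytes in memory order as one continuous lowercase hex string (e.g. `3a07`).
6. sbi fields op=0xd:4|rd=4:3|imm=249:9 → word d8f9h → f9 d8

f9d8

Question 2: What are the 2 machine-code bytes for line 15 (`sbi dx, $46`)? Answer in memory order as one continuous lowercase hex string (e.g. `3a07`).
2ed6

L15: sbi op=0xd:4|rd=3:3|imm=46:9 ⇒ 0xd62e ⇒ little 2e d6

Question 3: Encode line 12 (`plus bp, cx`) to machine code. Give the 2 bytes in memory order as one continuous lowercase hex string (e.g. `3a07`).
L12: plus op=0xf:4|rd=6:3|rs=2:3|pad=0:6 ⇒ 0xfc80 ⇒ little 80 fc

80fc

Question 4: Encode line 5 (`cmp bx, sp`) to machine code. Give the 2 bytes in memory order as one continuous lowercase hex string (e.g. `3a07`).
5. cmp fields op=0x6:4|rd=1:3|rs=7:3|pad=0:6 → word 63c0h → c0 63

c063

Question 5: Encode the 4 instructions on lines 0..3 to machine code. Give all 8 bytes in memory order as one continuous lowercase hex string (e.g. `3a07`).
line 0 (shr): pack op=0x9:4|rd=2:3|rs=2:3|pad=0:6 = 0x9480; little→ 80 94
line 1 (b): pack op=0xe:4|imm=22:12 = 0xe016; little→ 16 e0
line 2 (sub): pack op=0x3:4|rd=6:3|rs=6:3|pad=0:6 = 0x3d80; little→ 80 3d
line 3 (shr): pack op=0x9:4|rd=7:3|rs=3:3|pad=0:6 = 0x9ec0; little→ c0 9e

809416e0803dc09e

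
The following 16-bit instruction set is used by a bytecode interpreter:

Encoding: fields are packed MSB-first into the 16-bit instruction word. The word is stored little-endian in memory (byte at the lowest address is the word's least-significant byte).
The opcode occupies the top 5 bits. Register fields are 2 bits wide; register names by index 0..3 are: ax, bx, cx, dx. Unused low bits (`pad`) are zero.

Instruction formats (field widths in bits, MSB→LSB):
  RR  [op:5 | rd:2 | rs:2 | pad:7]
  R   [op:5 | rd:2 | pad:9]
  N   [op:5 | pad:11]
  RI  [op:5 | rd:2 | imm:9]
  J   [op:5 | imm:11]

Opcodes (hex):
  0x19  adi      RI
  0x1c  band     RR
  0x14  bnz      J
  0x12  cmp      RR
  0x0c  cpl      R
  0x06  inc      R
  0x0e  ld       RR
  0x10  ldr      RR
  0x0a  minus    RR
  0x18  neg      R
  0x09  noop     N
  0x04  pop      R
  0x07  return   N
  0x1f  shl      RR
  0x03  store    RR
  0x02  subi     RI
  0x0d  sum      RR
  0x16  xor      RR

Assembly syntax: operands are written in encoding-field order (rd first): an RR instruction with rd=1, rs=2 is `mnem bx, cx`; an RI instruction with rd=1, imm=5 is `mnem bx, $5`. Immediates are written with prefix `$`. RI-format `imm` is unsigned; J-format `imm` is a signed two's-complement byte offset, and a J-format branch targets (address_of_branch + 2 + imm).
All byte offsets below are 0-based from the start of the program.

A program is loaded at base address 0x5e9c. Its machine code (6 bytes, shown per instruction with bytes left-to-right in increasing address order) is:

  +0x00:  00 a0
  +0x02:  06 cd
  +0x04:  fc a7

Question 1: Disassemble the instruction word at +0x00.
bnz $0

+0x00: 00 a0 ⇒ word 0xa000 (little)
  opcode bits[15:11]=0x14: bnz/J
  imm: (w>>0)&0x7ff=0x0 → $0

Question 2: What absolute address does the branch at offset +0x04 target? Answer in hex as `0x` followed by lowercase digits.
off 0x04: read fc a7 as little → 0xa7fc
  opcode bits[15:11]=0x14: bnz/J
  [10:0] imm=2044 (s11→-4) = $-4
  target = base 0x5e9c + off 0x04 + 2 + imm -4 = 0x5e9e

0x5e9e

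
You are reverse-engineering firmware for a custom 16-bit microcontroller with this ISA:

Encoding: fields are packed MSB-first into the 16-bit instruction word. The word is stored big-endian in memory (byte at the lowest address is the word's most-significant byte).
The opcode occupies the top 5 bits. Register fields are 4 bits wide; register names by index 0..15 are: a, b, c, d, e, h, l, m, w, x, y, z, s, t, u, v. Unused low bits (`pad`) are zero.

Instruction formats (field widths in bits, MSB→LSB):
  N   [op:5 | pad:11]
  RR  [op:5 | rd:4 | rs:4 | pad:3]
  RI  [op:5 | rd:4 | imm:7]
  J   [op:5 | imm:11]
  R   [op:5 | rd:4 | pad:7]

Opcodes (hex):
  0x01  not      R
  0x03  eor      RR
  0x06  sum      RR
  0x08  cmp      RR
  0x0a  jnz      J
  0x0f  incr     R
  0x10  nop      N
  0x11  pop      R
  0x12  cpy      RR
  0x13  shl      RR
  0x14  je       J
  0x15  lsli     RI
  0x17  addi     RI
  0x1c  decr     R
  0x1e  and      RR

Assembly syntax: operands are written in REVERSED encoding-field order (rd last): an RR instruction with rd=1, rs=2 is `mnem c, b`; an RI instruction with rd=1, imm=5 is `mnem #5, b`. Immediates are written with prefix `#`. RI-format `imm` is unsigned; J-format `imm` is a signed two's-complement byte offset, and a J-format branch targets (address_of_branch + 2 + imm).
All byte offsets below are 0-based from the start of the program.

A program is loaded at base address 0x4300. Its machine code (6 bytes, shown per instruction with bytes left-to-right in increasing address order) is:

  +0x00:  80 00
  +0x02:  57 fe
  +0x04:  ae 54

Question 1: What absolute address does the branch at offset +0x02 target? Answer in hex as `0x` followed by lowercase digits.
off 0x02: read 57 fe as big → 0x57fe
  opcode bits[15:11]=0xa: jnz/J
  imm@[10:0]=0x7fe (s11→-2) ⇒ #-2
  target = base 0x4300 + off 0x02 + 2 + imm -2 = 0x4302

0x4302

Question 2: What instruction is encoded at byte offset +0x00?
@+00  big-endian(80 00) = 0x8000
  op=0x8000>>11=0x10 ⇒ nop (N)

nop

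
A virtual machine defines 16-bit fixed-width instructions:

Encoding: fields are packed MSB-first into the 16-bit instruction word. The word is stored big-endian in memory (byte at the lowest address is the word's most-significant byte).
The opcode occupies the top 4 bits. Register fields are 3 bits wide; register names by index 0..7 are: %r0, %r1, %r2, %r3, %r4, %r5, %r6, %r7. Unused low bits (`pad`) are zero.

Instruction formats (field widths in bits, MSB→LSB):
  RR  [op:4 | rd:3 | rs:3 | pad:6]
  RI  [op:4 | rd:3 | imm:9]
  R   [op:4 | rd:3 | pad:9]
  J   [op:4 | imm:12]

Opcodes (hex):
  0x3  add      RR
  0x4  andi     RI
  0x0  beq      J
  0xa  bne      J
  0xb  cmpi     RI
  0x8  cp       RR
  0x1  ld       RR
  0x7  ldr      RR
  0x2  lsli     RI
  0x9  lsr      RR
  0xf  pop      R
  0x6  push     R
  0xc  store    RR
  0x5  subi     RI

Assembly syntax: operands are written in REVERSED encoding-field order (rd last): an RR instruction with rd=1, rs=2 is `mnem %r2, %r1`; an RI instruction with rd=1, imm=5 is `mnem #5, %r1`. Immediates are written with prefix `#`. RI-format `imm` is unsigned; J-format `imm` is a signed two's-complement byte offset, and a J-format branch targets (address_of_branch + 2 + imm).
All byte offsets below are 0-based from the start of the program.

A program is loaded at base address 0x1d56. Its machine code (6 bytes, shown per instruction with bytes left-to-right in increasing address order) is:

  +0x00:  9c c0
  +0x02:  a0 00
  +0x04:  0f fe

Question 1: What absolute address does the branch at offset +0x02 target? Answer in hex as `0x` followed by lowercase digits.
off 0x02: read a0 00 as big → 0xa000
  opcode bits[15:12]=0xa: bne/J
  imm@[11:0]=0x0 ⇒ #0
  target = base 0x1d56 + off 0x02 + 2 + imm 0 = 0x1d5a

0x1d5a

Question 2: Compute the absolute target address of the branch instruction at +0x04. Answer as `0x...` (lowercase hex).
+0x04: 0f fe ⇒ word 0x0ffe (big)
  top 4b → 0x0 → beq [J]
  imm@[11:0]=0xffe (s12→-2) ⇒ #-2
  target = base 0x1d56 + off 0x04 + 2 + imm -2 = 0x1d5a

0x1d5a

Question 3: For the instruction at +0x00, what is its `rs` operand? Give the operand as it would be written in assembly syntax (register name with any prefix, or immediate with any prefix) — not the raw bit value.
%r3

@+00  big-endian(9c c0) = 0x9cc0
  opcode bits[15:12]=0x9: lsr/RR
  [11:9] rd=6 = %r6
  [8:6] rs=3 = %r3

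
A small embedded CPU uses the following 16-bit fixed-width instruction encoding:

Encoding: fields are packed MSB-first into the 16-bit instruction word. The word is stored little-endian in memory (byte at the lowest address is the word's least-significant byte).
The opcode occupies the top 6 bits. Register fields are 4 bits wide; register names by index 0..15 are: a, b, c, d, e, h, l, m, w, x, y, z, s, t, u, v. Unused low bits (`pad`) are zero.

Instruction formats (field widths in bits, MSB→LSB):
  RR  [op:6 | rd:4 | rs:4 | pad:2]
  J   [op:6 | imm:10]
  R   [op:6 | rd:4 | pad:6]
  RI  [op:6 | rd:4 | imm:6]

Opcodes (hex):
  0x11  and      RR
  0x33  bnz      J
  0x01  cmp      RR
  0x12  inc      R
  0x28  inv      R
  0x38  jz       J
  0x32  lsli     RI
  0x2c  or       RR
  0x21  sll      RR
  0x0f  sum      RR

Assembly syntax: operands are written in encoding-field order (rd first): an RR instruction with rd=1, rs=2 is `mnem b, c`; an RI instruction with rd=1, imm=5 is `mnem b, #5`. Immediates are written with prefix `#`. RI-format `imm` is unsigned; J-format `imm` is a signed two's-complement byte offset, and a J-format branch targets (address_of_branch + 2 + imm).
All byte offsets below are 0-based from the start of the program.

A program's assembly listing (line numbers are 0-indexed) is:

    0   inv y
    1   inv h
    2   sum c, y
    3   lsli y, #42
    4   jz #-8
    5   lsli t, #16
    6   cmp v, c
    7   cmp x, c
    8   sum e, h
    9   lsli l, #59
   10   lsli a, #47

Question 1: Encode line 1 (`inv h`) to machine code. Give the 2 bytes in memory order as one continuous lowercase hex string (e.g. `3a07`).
40a1

line 1 (inv): pack op=0x28:6|rd=5:4|pad=0:6 = 0xa140; little→ 40 a1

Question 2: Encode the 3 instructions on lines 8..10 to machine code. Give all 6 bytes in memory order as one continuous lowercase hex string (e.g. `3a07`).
143dbbc92fc8

8. sum fields op=0xf:6|rd=4:4|rs=5:4|pad=0:2 → word 3d14h → 14 3d
9. lsli fields op=0x32:6|rd=6:4|imm=59:6 → word c9bbh → bb c9
10. lsli fields op=0x32:6|rd=0:4|imm=47:6 → word c82fh → 2f c8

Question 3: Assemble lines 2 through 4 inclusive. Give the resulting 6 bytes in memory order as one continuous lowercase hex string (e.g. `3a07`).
a83caacaf8e3

line 2 (sum): pack op=0xf:6|rd=2:4|rs=10:4|pad=0:2 = 0x3ca8; little→ a8 3c
line 3 (lsli): pack op=0x32:6|rd=10:4|imm=42:6 = 0xcaaa; little→ aa ca
line 4 (jz): pack op=0x38:6|imm=-8:10 = 0xe3f8; little→ f8 e3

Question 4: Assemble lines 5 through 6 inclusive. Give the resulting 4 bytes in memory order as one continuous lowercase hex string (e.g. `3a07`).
50cbc807

L5: lsli op=0x32:6|rd=13:4|imm=16:6 ⇒ 0xcb50 ⇒ little 50 cb
L6: cmp op=0x1:6|rd=15:4|rs=2:4|pad=0:2 ⇒ 0x07c8 ⇒ little c8 07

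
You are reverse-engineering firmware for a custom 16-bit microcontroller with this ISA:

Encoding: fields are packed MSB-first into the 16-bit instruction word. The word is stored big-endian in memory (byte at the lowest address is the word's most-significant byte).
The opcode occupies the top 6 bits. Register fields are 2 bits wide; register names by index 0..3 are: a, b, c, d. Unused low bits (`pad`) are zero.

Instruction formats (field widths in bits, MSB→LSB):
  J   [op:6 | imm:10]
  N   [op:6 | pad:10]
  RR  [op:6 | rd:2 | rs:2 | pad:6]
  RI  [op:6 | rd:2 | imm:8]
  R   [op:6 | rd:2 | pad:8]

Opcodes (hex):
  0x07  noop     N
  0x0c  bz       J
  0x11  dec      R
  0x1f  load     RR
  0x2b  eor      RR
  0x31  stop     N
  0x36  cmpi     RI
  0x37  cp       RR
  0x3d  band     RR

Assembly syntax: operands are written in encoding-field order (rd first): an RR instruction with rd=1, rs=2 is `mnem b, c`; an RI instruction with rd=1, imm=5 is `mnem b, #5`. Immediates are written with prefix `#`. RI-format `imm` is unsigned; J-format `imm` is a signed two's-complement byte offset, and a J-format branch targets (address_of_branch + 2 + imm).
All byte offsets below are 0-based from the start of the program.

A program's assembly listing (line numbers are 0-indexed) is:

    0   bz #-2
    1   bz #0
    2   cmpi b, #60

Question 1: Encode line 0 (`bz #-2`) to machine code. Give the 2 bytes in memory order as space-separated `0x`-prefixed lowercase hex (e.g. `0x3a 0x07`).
0x33 0xfe

line 0 (bz): pack op=0xc:6|imm=-2:10 = 0x33fe; big→ 33 fe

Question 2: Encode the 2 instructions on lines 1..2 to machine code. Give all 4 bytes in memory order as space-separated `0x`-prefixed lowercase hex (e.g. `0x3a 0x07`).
0x30 0x00 0xd9 0x3c

1. bz fields op=0xc:6|imm=0:10 → word 3000h → 30 00
2. cmpi fields op=0x36:6|rd=1:2|imm=60:8 → word d93ch → d9 3c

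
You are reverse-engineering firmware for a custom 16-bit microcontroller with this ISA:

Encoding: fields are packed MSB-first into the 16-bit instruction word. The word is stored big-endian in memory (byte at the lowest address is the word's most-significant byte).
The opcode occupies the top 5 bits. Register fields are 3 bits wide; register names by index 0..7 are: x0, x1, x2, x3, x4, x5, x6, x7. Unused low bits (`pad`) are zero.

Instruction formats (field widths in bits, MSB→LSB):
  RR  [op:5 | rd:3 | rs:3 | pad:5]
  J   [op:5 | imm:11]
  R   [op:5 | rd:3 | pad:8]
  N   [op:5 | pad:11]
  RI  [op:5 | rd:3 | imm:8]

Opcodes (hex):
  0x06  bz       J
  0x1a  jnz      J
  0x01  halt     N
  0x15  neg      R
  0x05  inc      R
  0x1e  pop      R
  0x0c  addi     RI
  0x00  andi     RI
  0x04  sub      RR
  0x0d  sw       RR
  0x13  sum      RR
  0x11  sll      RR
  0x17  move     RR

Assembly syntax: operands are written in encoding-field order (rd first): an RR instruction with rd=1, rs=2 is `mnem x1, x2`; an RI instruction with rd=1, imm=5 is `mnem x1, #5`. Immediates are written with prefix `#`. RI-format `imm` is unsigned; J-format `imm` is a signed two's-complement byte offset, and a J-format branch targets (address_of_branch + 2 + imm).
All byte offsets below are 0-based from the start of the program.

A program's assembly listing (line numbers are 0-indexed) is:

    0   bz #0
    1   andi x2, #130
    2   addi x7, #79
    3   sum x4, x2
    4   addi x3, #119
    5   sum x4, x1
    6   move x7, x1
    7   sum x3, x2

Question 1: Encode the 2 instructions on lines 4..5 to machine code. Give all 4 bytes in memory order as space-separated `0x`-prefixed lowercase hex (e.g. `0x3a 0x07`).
0x63 0x77 0x9c 0x20

L4: addi op=0xc:5|rd=3:3|imm=119:8 ⇒ 0x6377 ⇒ big 63 77
L5: sum op=0x13:5|rd=4:3|rs=1:3|pad=0:5 ⇒ 0x9c20 ⇒ big 9c 20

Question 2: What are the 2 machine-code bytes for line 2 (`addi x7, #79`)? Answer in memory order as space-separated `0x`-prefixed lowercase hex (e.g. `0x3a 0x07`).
0x67 0x4f

line 2 (addi): pack op=0xc:5|rd=7:3|imm=79:8 = 0x674f; big→ 67 4f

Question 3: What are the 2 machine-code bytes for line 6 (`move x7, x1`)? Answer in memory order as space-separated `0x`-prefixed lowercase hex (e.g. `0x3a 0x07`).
line 6 (move): pack op=0x17:5|rd=7:3|rs=1:3|pad=0:5 = 0xbf20; big→ bf 20

0xbf 0x20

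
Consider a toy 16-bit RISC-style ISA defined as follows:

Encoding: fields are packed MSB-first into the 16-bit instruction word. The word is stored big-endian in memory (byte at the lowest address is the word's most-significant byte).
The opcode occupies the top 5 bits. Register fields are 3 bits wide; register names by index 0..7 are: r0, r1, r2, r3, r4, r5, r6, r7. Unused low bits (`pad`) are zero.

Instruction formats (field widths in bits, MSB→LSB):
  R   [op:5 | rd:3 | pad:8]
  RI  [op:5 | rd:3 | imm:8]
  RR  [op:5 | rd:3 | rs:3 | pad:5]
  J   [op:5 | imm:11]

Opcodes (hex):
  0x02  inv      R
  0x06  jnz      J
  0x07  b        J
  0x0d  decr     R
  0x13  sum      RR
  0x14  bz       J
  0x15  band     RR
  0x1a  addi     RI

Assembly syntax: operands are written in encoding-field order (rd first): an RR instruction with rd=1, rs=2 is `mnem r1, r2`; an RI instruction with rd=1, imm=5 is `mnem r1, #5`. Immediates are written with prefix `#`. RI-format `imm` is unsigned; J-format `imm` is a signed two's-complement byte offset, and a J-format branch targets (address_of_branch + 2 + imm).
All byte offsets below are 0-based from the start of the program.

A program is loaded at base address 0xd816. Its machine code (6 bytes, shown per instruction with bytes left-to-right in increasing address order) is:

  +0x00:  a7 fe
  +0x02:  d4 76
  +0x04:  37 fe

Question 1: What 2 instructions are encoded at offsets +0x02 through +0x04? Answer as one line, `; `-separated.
off 0x02: read d4 76 as big → 0xd476
  opcode bits[15:11]=0x1a: addi/RI
  [10:8] rd=4 = r4
  [7:0] imm=118 = #118
off 0x04: read 37 fe as big → 0x37fe
  opcode bits[15:11]=0x6: jnz/J
  [10:0] imm=2046 (s11→-2) = #-2

addi r4, #118; jnz #-2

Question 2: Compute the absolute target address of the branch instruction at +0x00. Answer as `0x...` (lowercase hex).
+0x00: a7 fe ⇒ word 0xa7fe (big)
  op=0xa7fe>>11=0x14 ⇒ bz (J)
  [10:0] imm=2046 (s11→-2) = #-2
  target = base 0xd816 + off 0x00 + 2 + imm -2 = 0xd816

0xd816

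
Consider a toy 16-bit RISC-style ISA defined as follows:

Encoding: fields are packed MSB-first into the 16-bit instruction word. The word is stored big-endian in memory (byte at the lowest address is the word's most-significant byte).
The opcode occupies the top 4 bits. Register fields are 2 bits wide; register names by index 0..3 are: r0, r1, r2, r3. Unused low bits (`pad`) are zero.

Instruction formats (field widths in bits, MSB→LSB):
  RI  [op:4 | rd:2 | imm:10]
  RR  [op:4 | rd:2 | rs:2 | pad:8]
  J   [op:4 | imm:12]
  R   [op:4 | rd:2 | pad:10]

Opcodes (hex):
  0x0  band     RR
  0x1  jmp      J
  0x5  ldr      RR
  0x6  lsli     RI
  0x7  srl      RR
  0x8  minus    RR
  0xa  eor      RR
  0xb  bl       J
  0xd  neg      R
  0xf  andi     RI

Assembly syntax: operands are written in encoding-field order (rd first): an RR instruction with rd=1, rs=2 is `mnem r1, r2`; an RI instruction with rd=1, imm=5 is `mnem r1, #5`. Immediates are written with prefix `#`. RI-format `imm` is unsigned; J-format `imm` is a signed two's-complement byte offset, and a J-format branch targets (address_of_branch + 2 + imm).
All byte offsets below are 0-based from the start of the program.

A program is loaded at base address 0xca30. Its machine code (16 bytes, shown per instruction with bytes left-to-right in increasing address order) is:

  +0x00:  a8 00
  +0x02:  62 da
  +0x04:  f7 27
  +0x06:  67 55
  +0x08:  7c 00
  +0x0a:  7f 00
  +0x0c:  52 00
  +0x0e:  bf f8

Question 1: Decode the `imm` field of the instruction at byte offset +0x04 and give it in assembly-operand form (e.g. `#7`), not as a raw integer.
#807

@+04  big-endian(f7 27) = 0xf727
  op=0xf727>>12=0xf ⇒ andi (RI)
  [11:10] rd=1 = r1
  [9:0] imm=807 = #807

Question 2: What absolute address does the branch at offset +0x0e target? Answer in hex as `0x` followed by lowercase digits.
+0x0e: bf f8 ⇒ word 0xbff8 (big)
  top 4b → 0xb → bl [J]
  imm: (w>>0)&0xfff=0xff8 (s12→-8) → #-8
  target = base 0xca30 + off 0x0e + 2 + imm -8 = 0xca38

0xca38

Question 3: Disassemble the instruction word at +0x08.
srl r3, r0

[08] 7c 00 → 0x7c00
  op=0x7c00>>12=0x7 ⇒ srl (RR)
  [11:10] rd=3 = r3
  [9:8] rs=0 = r0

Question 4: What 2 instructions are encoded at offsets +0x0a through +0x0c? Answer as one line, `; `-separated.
off 0x0a: read 7f 00 as big → 0x7f00
  opcode bits[15:12]=0x7: srl/RR
  rd@[11:10]=0x3 ⇒ r3
  rs@[9:8]=0x3 ⇒ r3
off 0x0c: read 52 00 as big → 0x5200
  opcode bits[15:12]=0x5: ldr/RR
  rd@[11:10]=0x0 ⇒ r0
  rs@[9:8]=0x2 ⇒ r2

srl r3, r3; ldr r0, r2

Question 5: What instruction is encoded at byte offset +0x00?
off 0x00: read a8 00 as big → 0xa800
  opcode bits[15:12]=0xa: eor/RR
  rd@[11:10]=0x2 ⇒ r2
  rs@[9:8]=0x0 ⇒ r0

eor r2, r0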